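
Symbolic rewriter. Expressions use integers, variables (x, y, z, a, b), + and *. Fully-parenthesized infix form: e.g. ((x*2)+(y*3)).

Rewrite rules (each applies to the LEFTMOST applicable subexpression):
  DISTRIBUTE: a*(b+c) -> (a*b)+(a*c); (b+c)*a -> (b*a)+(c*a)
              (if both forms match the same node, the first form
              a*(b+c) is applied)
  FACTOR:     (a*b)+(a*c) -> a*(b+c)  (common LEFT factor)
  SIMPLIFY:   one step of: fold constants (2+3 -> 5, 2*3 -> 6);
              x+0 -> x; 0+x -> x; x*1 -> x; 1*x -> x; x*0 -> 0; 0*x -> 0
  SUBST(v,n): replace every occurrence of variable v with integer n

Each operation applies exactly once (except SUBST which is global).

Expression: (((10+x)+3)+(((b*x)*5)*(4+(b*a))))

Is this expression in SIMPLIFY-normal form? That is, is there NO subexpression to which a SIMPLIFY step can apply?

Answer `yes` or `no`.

Answer: yes

Derivation:
Expression: (((10+x)+3)+(((b*x)*5)*(4+(b*a))))
Scanning for simplifiable subexpressions (pre-order)...
  at root: (((10+x)+3)+(((b*x)*5)*(4+(b*a)))) (not simplifiable)
  at L: ((10+x)+3) (not simplifiable)
  at LL: (10+x) (not simplifiable)
  at R: (((b*x)*5)*(4+(b*a))) (not simplifiable)
  at RL: ((b*x)*5) (not simplifiable)
  at RLL: (b*x) (not simplifiable)
  at RR: (4+(b*a)) (not simplifiable)
  at RRR: (b*a) (not simplifiable)
Result: no simplifiable subexpression found -> normal form.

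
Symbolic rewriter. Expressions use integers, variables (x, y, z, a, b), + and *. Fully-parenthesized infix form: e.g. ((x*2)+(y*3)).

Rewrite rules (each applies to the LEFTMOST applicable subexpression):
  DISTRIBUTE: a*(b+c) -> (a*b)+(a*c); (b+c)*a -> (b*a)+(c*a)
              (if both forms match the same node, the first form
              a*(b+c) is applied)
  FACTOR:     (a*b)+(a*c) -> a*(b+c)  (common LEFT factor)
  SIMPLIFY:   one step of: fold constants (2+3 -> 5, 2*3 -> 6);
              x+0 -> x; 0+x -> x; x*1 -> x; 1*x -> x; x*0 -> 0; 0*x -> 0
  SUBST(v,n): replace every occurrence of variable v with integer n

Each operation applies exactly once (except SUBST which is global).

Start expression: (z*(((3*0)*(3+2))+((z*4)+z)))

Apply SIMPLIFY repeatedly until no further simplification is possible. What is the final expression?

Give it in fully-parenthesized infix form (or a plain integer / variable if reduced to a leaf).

Answer: (z*((z*4)+z))

Derivation:
Start: (z*(((3*0)*(3+2))+((z*4)+z)))
Step 1: at RLL: (3*0) -> 0; overall: (z*(((3*0)*(3+2))+((z*4)+z))) -> (z*((0*(3+2))+((z*4)+z)))
Step 2: at RL: (0*(3+2)) -> 0; overall: (z*((0*(3+2))+((z*4)+z))) -> (z*(0+((z*4)+z)))
Step 3: at R: (0+((z*4)+z)) -> ((z*4)+z); overall: (z*(0+((z*4)+z))) -> (z*((z*4)+z))
Fixed point: (z*((z*4)+z))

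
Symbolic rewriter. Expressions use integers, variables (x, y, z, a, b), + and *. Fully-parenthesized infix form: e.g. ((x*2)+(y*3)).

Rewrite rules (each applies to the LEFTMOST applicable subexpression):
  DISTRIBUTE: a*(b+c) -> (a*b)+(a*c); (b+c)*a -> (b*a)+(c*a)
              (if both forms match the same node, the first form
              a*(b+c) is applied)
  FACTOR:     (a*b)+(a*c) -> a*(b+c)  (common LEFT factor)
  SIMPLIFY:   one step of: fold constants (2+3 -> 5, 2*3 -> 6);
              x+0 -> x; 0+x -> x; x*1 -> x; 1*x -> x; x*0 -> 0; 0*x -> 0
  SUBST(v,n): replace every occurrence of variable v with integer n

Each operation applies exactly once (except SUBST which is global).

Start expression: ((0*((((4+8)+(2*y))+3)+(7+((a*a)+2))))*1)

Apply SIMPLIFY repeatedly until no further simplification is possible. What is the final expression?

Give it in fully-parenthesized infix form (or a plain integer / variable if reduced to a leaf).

Start: ((0*((((4+8)+(2*y))+3)+(7+((a*a)+2))))*1)
Step 1: at root: ((0*((((4+8)+(2*y))+3)+(7+((a*a)+2))))*1) -> (0*((((4+8)+(2*y))+3)+(7+((a*a)+2)))); overall: ((0*((((4+8)+(2*y))+3)+(7+((a*a)+2))))*1) -> (0*((((4+8)+(2*y))+3)+(7+((a*a)+2))))
Step 2: at root: (0*((((4+8)+(2*y))+3)+(7+((a*a)+2)))) -> 0; overall: (0*((((4+8)+(2*y))+3)+(7+((a*a)+2)))) -> 0
Fixed point: 0

Answer: 0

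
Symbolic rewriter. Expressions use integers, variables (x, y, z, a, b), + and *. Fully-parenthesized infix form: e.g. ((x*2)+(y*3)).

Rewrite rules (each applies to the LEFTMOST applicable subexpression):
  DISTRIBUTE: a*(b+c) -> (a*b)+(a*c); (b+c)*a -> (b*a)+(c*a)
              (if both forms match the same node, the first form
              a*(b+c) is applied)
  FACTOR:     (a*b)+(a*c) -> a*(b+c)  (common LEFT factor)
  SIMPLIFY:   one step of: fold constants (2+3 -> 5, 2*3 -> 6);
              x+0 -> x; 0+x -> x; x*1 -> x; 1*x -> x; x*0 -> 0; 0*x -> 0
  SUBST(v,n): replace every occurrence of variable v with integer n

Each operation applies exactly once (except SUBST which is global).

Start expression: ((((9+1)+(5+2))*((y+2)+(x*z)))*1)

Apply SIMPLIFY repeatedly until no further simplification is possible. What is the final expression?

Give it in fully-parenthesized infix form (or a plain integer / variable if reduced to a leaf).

Start: ((((9+1)+(5+2))*((y+2)+(x*z)))*1)
Step 1: at root: ((((9+1)+(5+2))*((y+2)+(x*z)))*1) -> (((9+1)+(5+2))*((y+2)+(x*z))); overall: ((((9+1)+(5+2))*((y+2)+(x*z)))*1) -> (((9+1)+(5+2))*((y+2)+(x*z)))
Step 2: at LL: (9+1) -> 10; overall: (((9+1)+(5+2))*((y+2)+(x*z))) -> ((10+(5+2))*((y+2)+(x*z)))
Step 3: at LR: (5+2) -> 7; overall: ((10+(5+2))*((y+2)+(x*z))) -> ((10+7)*((y+2)+(x*z)))
Step 4: at L: (10+7) -> 17; overall: ((10+7)*((y+2)+(x*z))) -> (17*((y+2)+(x*z)))
Fixed point: (17*((y+2)+(x*z)))

Answer: (17*((y+2)+(x*z)))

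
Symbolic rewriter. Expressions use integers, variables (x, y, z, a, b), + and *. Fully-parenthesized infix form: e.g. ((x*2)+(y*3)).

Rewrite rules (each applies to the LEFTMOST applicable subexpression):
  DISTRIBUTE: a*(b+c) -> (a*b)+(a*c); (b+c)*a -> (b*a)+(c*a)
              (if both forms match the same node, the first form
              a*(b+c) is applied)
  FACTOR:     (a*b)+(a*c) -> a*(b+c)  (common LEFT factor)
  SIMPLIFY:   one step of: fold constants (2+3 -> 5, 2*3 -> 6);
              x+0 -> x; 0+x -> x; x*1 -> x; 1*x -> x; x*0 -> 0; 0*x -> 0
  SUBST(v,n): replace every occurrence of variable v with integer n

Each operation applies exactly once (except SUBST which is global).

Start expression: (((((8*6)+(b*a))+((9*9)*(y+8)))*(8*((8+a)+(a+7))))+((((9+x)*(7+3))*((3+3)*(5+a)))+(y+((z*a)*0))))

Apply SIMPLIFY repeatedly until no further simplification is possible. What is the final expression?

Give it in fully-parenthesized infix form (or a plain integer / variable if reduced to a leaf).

Answer: ((((48+(b*a))+(81*(y+8)))*(8*((8+a)+(a+7))))+((((9+x)*10)*(6*(5+a)))+y))

Derivation:
Start: (((((8*6)+(b*a))+((9*9)*(y+8)))*(8*((8+a)+(a+7))))+((((9+x)*(7+3))*((3+3)*(5+a)))+(y+((z*a)*0))))
Step 1: at LLLL: (8*6) -> 48; overall: (((((8*6)+(b*a))+((9*9)*(y+8)))*(8*((8+a)+(a+7))))+((((9+x)*(7+3))*((3+3)*(5+a)))+(y+((z*a)*0)))) -> ((((48+(b*a))+((9*9)*(y+8)))*(8*((8+a)+(a+7))))+((((9+x)*(7+3))*((3+3)*(5+a)))+(y+((z*a)*0))))
Step 2: at LLRL: (9*9) -> 81; overall: ((((48+(b*a))+((9*9)*(y+8)))*(8*((8+a)+(a+7))))+((((9+x)*(7+3))*((3+3)*(5+a)))+(y+((z*a)*0)))) -> ((((48+(b*a))+(81*(y+8)))*(8*((8+a)+(a+7))))+((((9+x)*(7+3))*((3+3)*(5+a)))+(y+((z*a)*0))))
Step 3: at RLLR: (7+3) -> 10; overall: ((((48+(b*a))+(81*(y+8)))*(8*((8+a)+(a+7))))+((((9+x)*(7+3))*((3+3)*(5+a)))+(y+((z*a)*0)))) -> ((((48+(b*a))+(81*(y+8)))*(8*((8+a)+(a+7))))+((((9+x)*10)*((3+3)*(5+a)))+(y+((z*a)*0))))
Step 4: at RLRL: (3+3) -> 6; overall: ((((48+(b*a))+(81*(y+8)))*(8*((8+a)+(a+7))))+((((9+x)*10)*((3+3)*(5+a)))+(y+((z*a)*0)))) -> ((((48+(b*a))+(81*(y+8)))*(8*((8+a)+(a+7))))+((((9+x)*10)*(6*(5+a)))+(y+((z*a)*0))))
Step 5: at RRR: ((z*a)*0) -> 0; overall: ((((48+(b*a))+(81*(y+8)))*(8*((8+a)+(a+7))))+((((9+x)*10)*(6*(5+a)))+(y+((z*a)*0)))) -> ((((48+(b*a))+(81*(y+8)))*(8*((8+a)+(a+7))))+((((9+x)*10)*(6*(5+a)))+(y+0)))
Step 6: at RR: (y+0) -> y; overall: ((((48+(b*a))+(81*(y+8)))*(8*((8+a)+(a+7))))+((((9+x)*10)*(6*(5+a)))+(y+0))) -> ((((48+(b*a))+(81*(y+8)))*(8*((8+a)+(a+7))))+((((9+x)*10)*(6*(5+a)))+y))
Fixed point: ((((48+(b*a))+(81*(y+8)))*(8*((8+a)+(a+7))))+((((9+x)*10)*(6*(5+a)))+y))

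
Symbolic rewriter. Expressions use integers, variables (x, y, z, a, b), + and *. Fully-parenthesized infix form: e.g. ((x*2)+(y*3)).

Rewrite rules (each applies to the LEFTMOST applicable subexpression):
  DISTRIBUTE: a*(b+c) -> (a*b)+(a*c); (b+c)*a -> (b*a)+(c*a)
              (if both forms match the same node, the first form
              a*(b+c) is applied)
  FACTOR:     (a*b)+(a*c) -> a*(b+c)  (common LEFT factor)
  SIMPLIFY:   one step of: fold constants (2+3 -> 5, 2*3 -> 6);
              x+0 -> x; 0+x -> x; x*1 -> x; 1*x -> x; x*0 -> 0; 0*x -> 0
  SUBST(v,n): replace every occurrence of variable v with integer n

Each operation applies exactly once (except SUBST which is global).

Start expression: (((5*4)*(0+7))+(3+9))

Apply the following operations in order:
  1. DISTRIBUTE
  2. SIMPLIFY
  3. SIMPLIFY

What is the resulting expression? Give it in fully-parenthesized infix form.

Start: (((5*4)*(0+7))+(3+9))
Apply DISTRIBUTE at L (target: ((5*4)*(0+7))): (((5*4)*(0+7))+(3+9)) -> ((((5*4)*0)+((5*4)*7))+(3+9))
Apply SIMPLIFY at LL (target: ((5*4)*0)): ((((5*4)*0)+((5*4)*7))+(3+9)) -> ((0+((5*4)*7))+(3+9))
Apply SIMPLIFY at L (target: (0+((5*4)*7))): ((0+((5*4)*7))+(3+9)) -> (((5*4)*7)+(3+9))

Answer: (((5*4)*7)+(3+9))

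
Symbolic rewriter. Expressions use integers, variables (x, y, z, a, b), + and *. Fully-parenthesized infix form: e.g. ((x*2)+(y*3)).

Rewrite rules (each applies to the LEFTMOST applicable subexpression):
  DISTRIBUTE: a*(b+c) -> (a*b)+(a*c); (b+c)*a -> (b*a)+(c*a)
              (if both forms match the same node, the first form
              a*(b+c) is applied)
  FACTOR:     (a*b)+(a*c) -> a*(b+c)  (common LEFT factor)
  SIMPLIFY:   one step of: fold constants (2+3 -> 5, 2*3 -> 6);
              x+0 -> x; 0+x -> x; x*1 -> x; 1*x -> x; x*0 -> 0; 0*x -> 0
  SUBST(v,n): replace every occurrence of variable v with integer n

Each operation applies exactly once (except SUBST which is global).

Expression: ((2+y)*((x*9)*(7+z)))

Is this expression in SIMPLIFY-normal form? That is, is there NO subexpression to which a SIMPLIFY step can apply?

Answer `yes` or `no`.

Answer: yes

Derivation:
Expression: ((2+y)*((x*9)*(7+z)))
Scanning for simplifiable subexpressions (pre-order)...
  at root: ((2+y)*((x*9)*(7+z))) (not simplifiable)
  at L: (2+y) (not simplifiable)
  at R: ((x*9)*(7+z)) (not simplifiable)
  at RL: (x*9) (not simplifiable)
  at RR: (7+z) (not simplifiable)
Result: no simplifiable subexpression found -> normal form.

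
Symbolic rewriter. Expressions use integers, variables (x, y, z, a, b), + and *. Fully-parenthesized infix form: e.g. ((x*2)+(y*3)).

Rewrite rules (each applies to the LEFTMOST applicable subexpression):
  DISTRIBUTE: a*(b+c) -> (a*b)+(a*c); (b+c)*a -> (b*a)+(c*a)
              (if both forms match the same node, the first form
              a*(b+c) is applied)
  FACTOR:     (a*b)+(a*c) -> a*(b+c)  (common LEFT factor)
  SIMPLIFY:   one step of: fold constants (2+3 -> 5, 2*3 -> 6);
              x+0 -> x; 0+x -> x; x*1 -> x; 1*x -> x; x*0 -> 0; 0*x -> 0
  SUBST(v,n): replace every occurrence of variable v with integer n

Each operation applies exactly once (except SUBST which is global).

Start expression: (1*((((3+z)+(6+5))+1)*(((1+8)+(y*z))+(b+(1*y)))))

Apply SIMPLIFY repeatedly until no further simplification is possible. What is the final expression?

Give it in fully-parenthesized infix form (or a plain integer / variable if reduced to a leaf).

Start: (1*((((3+z)+(6+5))+1)*(((1+8)+(y*z))+(b+(1*y)))))
Step 1: at root: (1*((((3+z)+(6+5))+1)*(((1+8)+(y*z))+(b+(1*y))))) -> ((((3+z)+(6+5))+1)*(((1+8)+(y*z))+(b+(1*y)))); overall: (1*((((3+z)+(6+5))+1)*(((1+8)+(y*z))+(b+(1*y))))) -> ((((3+z)+(6+5))+1)*(((1+8)+(y*z))+(b+(1*y))))
Step 2: at LLR: (6+5) -> 11; overall: ((((3+z)+(6+5))+1)*(((1+8)+(y*z))+(b+(1*y)))) -> ((((3+z)+11)+1)*(((1+8)+(y*z))+(b+(1*y))))
Step 3: at RLL: (1+8) -> 9; overall: ((((3+z)+11)+1)*(((1+8)+(y*z))+(b+(1*y)))) -> ((((3+z)+11)+1)*((9+(y*z))+(b+(1*y))))
Step 4: at RRR: (1*y) -> y; overall: ((((3+z)+11)+1)*((9+(y*z))+(b+(1*y)))) -> ((((3+z)+11)+1)*((9+(y*z))+(b+y)))
Fixed point: ((((3+z)+11)+1)*((9+(y*z))+(b+y)))

Answer: ((((3+z)+11)+1)*((9+(y*z))+(b+y)))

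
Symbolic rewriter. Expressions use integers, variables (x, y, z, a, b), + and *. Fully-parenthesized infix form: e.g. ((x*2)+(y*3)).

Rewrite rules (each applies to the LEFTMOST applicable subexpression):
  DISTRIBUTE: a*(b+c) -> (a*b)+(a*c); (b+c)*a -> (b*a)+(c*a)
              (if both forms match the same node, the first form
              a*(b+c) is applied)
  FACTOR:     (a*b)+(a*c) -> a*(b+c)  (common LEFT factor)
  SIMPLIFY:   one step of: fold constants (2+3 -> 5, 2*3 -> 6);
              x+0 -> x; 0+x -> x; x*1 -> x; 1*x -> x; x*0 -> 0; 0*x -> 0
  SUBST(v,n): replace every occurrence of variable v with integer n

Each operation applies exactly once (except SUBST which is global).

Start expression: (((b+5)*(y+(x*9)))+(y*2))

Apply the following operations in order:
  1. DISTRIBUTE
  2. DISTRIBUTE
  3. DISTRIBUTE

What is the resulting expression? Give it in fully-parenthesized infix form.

Answer: ((((b*y)+(5*y))+((b*(x*9))+(5*(x*9))))+(y*2))

Derivation:
Start: (((b+5)*(y+(x*9)))+(y*2))
Apply DISTRIBUTE at L (target: ((b+5)*(y+(x*9)))): (((b+5)*(y+(x*9)))+(y*2)) -> ((((b+5)*y)+((b+5)*(x*9)))+(y*2))
Apply DISTRIBUTE at LL (target: ((b+5)*y)): ((((b+5)*y)+((b+5)*(x*9)))+(y*2)) -> ((((b*y)+(5*y))+((b+5)*(x*9)))+(y*2))
Apply DISTRIBUTE at LR (target: ((b+5)*(x*9))): ((((b*y)+(5*y))+((b+5)*(x*9)))+(y*2)) -> ((((b*y)+(5*y))+((b*(x*9))+(5*(x*9))))+(y*2))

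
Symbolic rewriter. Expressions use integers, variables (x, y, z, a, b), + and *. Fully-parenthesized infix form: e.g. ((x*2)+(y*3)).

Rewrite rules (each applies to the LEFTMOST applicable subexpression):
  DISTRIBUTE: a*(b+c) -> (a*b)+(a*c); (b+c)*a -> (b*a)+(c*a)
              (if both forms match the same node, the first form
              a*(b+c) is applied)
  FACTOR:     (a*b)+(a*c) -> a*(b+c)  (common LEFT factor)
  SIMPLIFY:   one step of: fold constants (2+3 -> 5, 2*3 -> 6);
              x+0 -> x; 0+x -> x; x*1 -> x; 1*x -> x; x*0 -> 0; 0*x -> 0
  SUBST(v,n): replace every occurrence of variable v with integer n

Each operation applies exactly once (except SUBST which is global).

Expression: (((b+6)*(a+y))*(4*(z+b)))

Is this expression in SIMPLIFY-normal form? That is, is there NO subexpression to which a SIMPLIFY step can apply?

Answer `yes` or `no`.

Answer: yes

Derivation:
Expression: (((b+6)*(a+y))*(4*(z+b)))
Scanning for simplifiable subexpressions (pre-order)...
  at root: (((b+6)*(a+y))*(4*(z+b))) (not simplifiable)
  at L: ((b+6)*(a+y)) (not simplifiable)
  at LL: (b+6) (not simplifiable)
  at LR: (a+y) (not simplifiable)
  at R: (4*(z+b)) (not simplifiable)
  at RR: (z+b) (not simplifiable)
Result: no simplifiable subexpression found -> normal form.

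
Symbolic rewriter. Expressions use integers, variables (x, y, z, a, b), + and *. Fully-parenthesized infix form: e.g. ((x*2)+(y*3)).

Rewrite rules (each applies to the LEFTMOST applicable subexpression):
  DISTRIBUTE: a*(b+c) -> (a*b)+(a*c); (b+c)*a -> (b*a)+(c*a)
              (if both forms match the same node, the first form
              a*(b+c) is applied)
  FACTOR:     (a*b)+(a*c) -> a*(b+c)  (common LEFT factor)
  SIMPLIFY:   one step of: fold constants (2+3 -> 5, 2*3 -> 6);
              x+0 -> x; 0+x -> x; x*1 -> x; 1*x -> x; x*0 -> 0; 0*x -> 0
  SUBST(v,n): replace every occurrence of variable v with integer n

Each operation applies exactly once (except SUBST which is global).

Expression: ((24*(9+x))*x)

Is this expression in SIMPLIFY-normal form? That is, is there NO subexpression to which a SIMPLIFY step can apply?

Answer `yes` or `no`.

Answer: yes

Derivation:
Expression: ((24*(9+x))*x)
Scanning for simplifiable subexpressions (pre-order)...
  at root: ((24*(9+x))*x) (not simplifiable)
  at L: (24*(9+x)) (not simplifiable)
  at LR: (9+x) (not simplifiable)
Result: no simplifiable subexpression found -> normal form.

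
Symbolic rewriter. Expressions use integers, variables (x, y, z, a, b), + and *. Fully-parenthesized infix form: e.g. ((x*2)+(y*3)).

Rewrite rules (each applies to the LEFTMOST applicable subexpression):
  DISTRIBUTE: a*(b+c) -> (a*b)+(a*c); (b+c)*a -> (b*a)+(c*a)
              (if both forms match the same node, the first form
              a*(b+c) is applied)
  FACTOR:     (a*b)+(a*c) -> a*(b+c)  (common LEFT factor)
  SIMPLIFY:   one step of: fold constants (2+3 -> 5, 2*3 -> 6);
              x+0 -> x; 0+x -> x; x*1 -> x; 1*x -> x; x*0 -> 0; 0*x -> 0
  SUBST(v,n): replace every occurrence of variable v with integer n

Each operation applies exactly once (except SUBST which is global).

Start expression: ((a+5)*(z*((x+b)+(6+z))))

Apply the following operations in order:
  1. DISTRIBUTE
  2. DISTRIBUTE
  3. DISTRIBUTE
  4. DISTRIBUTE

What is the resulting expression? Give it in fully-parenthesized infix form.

Answer: (((a*((z*x)+(z*b)))+(a*(z*(6+z))))+(5*(z*((x+b)+(6+z)))))

Derivation:
Start: ((a+5)*(z*((x+b)+(6+z))))
Apply DISTRIBUTE at root (target: ((a+5)*(z*((x+b)+(6+z))))): ((a+5)*(z*((x+b)+(6+z)))) -> ((a*(z*((x+b)+(6+z))))+(5*(z*((x+b)+(6+z)))))
Apply DISTRIBUTE at LR (target: (z*((x+b)+(6+z)))): ((a*(z*((x+b)+(6+z))))+(5*(z*((x+b)+(6+z))))) -> ((a*((z*(x+b))+(z*(6+z))))+(5*(z*((x+b)+(6+z)))))
Apply DISTRIBUTE at L (target: (a*((z*(x+b))+(z*(6+z))))): ((a*((z*(x+b))+(z*(6+z))))+(5*(z*((x+b)+(6+z))))) -> (((a*(z*(x+b)))+(a*(z*(6+z))))+(5*(z*((x+b)+(6+z)))))
Apply DISTRIBUTE at LLR (target: (z*(x+b))): (((a*(z*(x+b)))+(a*(z*(6+z))))+(5*(z*((x+b)+(6+z))))) -> (((a*((z*x)+(z*b)))+(a*(z*(6+z))))+(5*(z*((x+b)+(6+z)))))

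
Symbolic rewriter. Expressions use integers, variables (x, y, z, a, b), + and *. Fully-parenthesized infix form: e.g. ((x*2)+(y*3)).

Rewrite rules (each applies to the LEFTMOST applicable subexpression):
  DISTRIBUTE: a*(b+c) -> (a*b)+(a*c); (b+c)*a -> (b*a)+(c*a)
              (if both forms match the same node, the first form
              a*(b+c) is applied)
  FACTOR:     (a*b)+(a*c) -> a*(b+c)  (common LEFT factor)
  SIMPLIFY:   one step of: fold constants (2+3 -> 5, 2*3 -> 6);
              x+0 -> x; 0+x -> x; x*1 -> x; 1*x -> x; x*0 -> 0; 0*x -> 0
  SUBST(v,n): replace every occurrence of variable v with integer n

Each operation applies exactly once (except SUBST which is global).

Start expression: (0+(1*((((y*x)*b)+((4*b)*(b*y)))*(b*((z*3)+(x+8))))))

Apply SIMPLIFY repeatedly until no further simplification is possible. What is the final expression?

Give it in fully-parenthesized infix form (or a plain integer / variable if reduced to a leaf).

Start: (0+(1*((((y*x)*b)+((4*b)*(b*y)))*(b*((z*3)+(x+8))))))
Step 1: at root: (0+(1*((((y*x)*b)+((4*b)*(b*y)))*(b*((z*3)+(x+8)))))) -> (1*((((y*x)*b)+((4*b)*(b*y)))*(b*((z*3)+(x+8))))); overall: (0+(1*((((y*x)*b)+((4*b)*(b*y)))*(b*((z*3)+(x+8)))))) -> (1*((((y*x)*b)+((4*b)*(b*y)))*(b*((z*3)+(x+8)))))
Step 2: at root: (1*((((y*x)*b)+((4*b)*(b*y)))*(b*((z*3)+(x+8))))) -> ((((y*x)*b)+((4*b)*(b*y)))*(b*((z*3)+(x+8)))); overall: (1*((((y*x)*b)+((4*b)*(b*y)))*(b*((z*3)+(x+8))))) -> ((((y*x)*b)+((4*b)*(b*y)))*(b*((z*3)+(x+8))))
Fixed point: ((((y*x)*b)+((4*b)*(b*y)))*(b*((z*3)+(x+8))))

Answer: ((((y*x)*b)+((4*b)*(b*y)))*(b*((z*3)+(x+8))))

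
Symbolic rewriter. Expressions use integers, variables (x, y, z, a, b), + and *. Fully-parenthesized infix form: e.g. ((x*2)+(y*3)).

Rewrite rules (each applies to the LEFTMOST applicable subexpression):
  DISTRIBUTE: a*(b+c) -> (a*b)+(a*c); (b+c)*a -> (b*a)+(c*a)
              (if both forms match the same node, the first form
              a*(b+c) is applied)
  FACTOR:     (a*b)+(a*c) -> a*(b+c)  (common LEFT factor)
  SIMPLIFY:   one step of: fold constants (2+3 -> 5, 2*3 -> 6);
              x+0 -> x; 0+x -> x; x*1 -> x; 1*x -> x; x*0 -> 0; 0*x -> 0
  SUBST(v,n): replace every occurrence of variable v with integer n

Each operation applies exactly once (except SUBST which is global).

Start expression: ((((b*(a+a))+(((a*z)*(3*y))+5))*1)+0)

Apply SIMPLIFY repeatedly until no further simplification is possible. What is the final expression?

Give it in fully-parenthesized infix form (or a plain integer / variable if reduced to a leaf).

Answer: ((b*(a+a))+(((a*z)*(3*y))+5))

Derivation:
Start: ((((b*(a+a))+(((a*z)*(3*y))+5))*1)+0)
Step 1: at root: ((((b*(a+a))+(((a*z)*(3*y))+5))*1)+0) -> (((b*(a+a))+(((a*z)*(3*y))+5))*1); overall: ((((b*(a+a))+(((a*z)*(3*y))+5))*1)+0) -> (((b*(a+a))+(((a*z)*(3*y))+5))*1)
Step 2: at root: (((b*(a+a))+(((a*z)*(3*y))+5))*1) -> ((b*(a+a))+(((a*z)*(3*y))+5)); overall: (((b*(a+a))+(((a*z)*(3*y))+5))*1) -> ((b*(a+a))+(((a*z)*(3*y))+5))
Fixed point: ((b*(a+a))+(((a*z)*(3*y))+5))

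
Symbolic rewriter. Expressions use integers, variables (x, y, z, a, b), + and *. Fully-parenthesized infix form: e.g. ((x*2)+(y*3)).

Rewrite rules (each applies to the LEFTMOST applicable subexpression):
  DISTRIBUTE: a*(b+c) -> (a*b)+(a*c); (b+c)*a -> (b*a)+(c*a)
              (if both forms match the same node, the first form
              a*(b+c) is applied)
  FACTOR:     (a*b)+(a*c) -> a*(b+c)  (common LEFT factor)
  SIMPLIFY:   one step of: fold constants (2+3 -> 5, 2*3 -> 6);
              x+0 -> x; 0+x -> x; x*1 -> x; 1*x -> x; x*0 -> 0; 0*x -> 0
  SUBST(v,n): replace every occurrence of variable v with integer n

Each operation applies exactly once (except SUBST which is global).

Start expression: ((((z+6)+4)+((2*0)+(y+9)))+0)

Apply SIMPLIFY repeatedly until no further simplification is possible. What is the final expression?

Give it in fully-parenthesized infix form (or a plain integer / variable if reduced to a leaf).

Start: ((((z+6)+4)+((2*0)+(y+9)))+0)
Step 1: at root: ((((z+6)+4)+((2*0)+(y+9)))+0) -> (((z+6)+4)+((2*0)+(y+9))); overall: ((((z+6)+4)+((2*0)+(y+9)))+0) -> (((z+6)+4)+((2*0)+(y+9)))
Step 2: at RL: (2*0) -> 0; overall: (((z+6)+4)+((2*0)+(y+9))) -> (((z+6)+4)+(0+(y+9)))
Step 3: at R: (0+(y+9)) -> (y+9); overall: (((z+6)+4)+(0+(y+9))) -> (((z+6)+4)+(y+9))
Fixed point: (((z+6)+4)+(y+9))

Answer: (((z+6)+4)+(y+9))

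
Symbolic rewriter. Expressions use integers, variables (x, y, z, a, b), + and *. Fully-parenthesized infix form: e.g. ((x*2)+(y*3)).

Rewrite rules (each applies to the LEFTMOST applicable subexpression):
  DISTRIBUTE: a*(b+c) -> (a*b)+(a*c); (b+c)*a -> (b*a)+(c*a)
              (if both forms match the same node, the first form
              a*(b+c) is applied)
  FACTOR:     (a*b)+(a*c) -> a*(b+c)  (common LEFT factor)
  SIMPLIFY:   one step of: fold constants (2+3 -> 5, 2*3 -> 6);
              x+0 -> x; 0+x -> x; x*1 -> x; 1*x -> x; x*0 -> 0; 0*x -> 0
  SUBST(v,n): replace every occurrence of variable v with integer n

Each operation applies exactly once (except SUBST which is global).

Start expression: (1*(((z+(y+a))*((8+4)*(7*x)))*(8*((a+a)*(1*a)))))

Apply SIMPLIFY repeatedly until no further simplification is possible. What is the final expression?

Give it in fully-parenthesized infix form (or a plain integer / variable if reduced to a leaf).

Answer: (((z+(y+a))*(12*(7*x)))*(8*((a+a)*a)))

Derivation:
Start: (1*(((z+(y+a))*((8+4)*(7*x)))*(8*((a+a)*(1*a)))))
Step 1: at root: (1*(((z+(y+a))*((8+4)*(7*x)))*(8*((a+a)*(1*a))))) -> (((z+(y+a))*((8+4)*(7*x)))*(8*((a+a)*(1*a)))); overall: (1*(((z+(y+a))*((8+4)*(7*x)))*(8*((a+a)*(1*a))))) -> (((z+(y+a))*((8+4)*(7*x)))*(8*((a+a)*(1*a))))
Step 2: at LRL: (8+4) -> 12; overall: (((z+(y+a))*((8+4)*(7*x)))*(8*((a+a)*(1*a)))) -> (((z+(y+a))*(12*(7*x)))*(8*((a+a)*(1*a))))
Step 3: at RRR: (1*a) -> a; overall: (((z+(y+a))*(12*(7*x)))*(8*((a+a)*(1*a)))) -> (((z+(y+a))*(12*(7*x)))*(8*((a+a)*a)))
Fixed point: (((z+(y+a))*(12*(7*x)))*(8*((a+a)*a)))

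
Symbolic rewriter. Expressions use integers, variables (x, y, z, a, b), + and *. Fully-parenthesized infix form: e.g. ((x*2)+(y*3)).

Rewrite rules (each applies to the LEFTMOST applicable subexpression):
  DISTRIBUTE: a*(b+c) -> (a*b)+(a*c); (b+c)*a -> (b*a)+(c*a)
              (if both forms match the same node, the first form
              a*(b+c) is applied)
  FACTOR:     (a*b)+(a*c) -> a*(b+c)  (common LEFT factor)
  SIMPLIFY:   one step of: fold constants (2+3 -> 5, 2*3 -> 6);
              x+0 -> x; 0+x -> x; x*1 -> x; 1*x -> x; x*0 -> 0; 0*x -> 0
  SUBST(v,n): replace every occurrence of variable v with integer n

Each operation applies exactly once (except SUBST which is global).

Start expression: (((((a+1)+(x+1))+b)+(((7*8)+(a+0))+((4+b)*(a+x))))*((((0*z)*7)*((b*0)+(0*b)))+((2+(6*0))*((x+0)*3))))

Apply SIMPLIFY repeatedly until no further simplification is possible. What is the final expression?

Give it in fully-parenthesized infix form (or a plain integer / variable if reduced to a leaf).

Answer: (((((a+1)+(x+1))+b)+((56+a)+((4+b)*(a+x))))*(2*(x*3)))

Derivation:
Start: (((((a+1)+(x+1))+b)+(((7*8)+(a+0))+((4+b)*(a+x))))*((((0*z)*7)*((b*0)+(0*b)))+((2+(6*0))*((x+0)*3))))
Step 1: at LRLL: (7*8) -> 56; overall: (((((a+1)+(x+1))+b)+(((7*8)+(a+0))+((4+b)*(a+x))))*((((0*z)*7)*((b*0)+(0*b)))+((2+(6*0))*((x+0)*3)))) -> (((((a+1)+(x+1))+b)+((56+(a+0))+((4+b)*(a+x))))*((((0*z)*7)*((b*0)+(0*b)))+((2+(6*0))*((x+0)*3))))
Step 2: at LRLR: (a+0) -> a; overall: (((((a+1)+(x+1))+b)+((56+(a+0))+((4+b)*(a+x))))*((((0*z)*7)*((b*0)+(0*b)))+((2+(6*0))*((x+0)*3)))) -> (((((a+1)+(x+1))+b)+((56+a)+((4+b)*(a+x))))*((((0*z)*7)*((b*0)+(0*b)))+((2+(6*0))*((x+0)*3))))
Step 3: at RLLL: (0*z) -> 0; overall: (((((a+1)+(x+1))+b)+((56+a)+((4+b)*(a+x))))*((((0*z)*7)*((b*0)+(0*b)))+((2+(6*0))*((x+0)*3)))) -> (((((a+1)+(x+1))+b)+((56+a)+((4+b)*(a+x))))*(((0*7)*((b*0)+(0*b)))+((2+(6*0))*((x+0)*3))))
Step 4: at RLL: (0*7) -> 0; overall: (((((a+1)+(x+1))+b)+((56+a)+((4+b)*(a+x))))*(((0*7)*((b*0)+(0*b)))+((2+(6*0))*((x+0)*3)))) -> (((((a+1)+(x+1))+b)+((56+a)+((4+b)*(a+x))))*((0*((b*0)+(0*b)))+((2+(6*0))*((x+0)*3))))
Step 5: at RL: (0*((b*0)+(0*b))) -> 0; overall: (((((a+1)+(x+1))+b)+((56+a)+((4+b)*(a+x))))*((0*((b*0)+(0*b)))+((2+(6*0))*((x+0)*3)))) -> (((((a+1)+(x+1))+b)+((56+a)+((4+b)*(a+x))))*(0+((2+(6*0))*((x+0)*3))))
Step 6: at R: (0+((2+(6*0))*((x+0)*3))) -> ((2+(6*0))*((x+0)*3)); overall: (((((a+1)+(x+1))+b)+((56+a)+((4+b)*(a+x))))*(0+((2+(6*0))*((x+0)*3)))) -> (((((a+1)+(x+1))+b)+((56+a)+((4+b)*(a+x))))*((2+(6*0))*((x+0)*3)))
Step 7: at RLR: (6*0) -> 0; overall: (((((a+1)+(x+1))+b)+((56+a)+((4+b)*(a+x))))*((2+(6*0))*((x+0)*3))) -> (((((a+1)+(x+1))+b)+((56+a)+((4+b)*(a+x))))*((2+0)*((x+0)*3)))
Step 8: at RL: (2+0) -> 2; overall: (((((a+1)+(x+1))+b)+((56+a)+((4+b)*(a+x))))*((2+0)*((x+0)*3))) -> (((((a+1)+(x+1))+b)+((56+a)+((4+b)*(a+x))))*(2*((x+0)*3)))
Step 9: at RRL: (x+0) -> x; overall: (((((a+1)+(x+1))+b)+((56+a)+((4+b)*(a+x))))*(2*((x+0)*3))) -> (((((a+1)+(x+1))+b)+((56+a)+((4+b)*(a+x))))*(2*(x*3)))
Fixed point: (((((a+1)+(x+1))+b)+((56+a)+((4+b)*(a+x))))*(2*(x*3)))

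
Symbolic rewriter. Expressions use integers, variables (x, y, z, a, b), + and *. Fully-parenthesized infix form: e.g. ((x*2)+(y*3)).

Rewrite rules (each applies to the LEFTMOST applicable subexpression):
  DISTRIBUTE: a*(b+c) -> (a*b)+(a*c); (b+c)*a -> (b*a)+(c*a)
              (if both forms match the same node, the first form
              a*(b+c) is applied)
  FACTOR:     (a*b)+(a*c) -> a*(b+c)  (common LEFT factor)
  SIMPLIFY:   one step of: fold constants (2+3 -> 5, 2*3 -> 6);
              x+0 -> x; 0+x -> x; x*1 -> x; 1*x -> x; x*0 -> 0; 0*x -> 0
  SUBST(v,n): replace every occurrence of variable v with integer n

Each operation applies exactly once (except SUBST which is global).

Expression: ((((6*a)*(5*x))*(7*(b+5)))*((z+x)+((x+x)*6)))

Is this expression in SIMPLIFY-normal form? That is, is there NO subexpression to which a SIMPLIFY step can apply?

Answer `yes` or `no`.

Answer: yes

Derivation:
Expression: ((((6*a)*(5*x))*(7*(b+5)))*((z+x)+((x+x)*6)))
Scanning for simplifiable subexpressions (pre-order)...
  at root: ((((6*a)*(5*x))*(7*(b+5)))*((z+x)+((x+x)*6))) (not simplifiable)
  at L: (((6*a)*(5*x))*(7*(b+5))) (not simplifiable)
  at LL: ((6*a)*(5*x)) (not simplifiable)
  at LLL: (6*a) (not simplifiable)
  at LLR: (5*x) (not simplifiable)
  at LR: (7*(b+5)) (not simplifiable)
  at LRR: (b+5) (not simplifiable)
  at R: ((z+x)+((x+x)*6)) (not simplifiable)
  at RL: (z+x) (not simplifiable)
  at RR: ((x+x)*6) (not simplifiable)
  at RRL: (x+x) (not simplifiable)
Result: no simplifiable subexpression found -> normal form.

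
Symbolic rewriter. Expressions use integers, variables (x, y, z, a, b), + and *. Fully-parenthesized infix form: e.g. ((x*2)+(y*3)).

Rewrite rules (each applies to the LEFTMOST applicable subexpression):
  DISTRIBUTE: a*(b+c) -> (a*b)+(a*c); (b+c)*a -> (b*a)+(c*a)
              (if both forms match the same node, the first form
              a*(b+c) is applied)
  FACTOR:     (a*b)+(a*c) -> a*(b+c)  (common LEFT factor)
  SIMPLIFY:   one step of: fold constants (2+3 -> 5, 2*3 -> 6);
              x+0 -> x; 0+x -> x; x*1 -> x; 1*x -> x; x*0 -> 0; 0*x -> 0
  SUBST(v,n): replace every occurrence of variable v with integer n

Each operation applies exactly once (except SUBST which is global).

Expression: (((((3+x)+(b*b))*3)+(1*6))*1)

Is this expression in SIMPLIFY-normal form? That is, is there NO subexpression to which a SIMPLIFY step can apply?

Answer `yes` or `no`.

Answer: no

Derivation:
Expression: (((((3+x)+(b*b))*3)+(1*6))*1)
Scanning for simplifiable subexpressions (pre-order)...
  at root: (((((3+x)+(b*b))*3)+(1*6))*1) (SIMPLIFIABLE)
  at L: ((((3+x)+(b*b))*3)+(1*6)) (not simplifiable)
  at LL: (((3+x)+(b*b))*3) (not simplifiable)
  at LLL: ((3+x)+(b*b)) (not simplifiable)
  at LLLL: (3+x) (not simplifiable)
  at LLLR: (b*b) (not simplifiable)
  at LR: (1*6) (SIMPLIFIABLE)
Found simplifiable subexpr at path root: (((((3+x)+(b*b))*3)+(1*6))*1)
One SIMPLIFY step would give: ((((3+x)+(b*b))*3)+(1*6))
-> NOT in normal form.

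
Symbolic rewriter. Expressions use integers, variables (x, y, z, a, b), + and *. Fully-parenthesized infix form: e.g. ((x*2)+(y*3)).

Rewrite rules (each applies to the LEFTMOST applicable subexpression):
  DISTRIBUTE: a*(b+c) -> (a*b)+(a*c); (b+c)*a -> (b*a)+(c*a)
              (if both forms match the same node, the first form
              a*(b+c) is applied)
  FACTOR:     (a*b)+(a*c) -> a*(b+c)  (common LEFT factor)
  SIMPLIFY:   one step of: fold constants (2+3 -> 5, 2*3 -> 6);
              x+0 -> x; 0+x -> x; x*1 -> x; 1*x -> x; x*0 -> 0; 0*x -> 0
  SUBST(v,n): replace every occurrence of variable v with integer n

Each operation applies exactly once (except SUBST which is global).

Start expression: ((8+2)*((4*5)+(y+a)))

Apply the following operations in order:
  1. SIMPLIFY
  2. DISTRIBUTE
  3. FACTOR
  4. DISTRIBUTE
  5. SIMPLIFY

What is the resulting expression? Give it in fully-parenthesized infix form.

Start: ((8+2)*((4*5)+(y+a)))
Apply SIMPLIFY at L (target: (8+2)): ((8+2)*((4*5)+(y+a))) -> (10*((4*5)+(y+a)))
Apply DISTRIBUTE at root (target: (10*((4*5)+(y+a)))): (10*((4*5)+(y+a))) -> ((10*(4*5))+(10*(y+a)))
Apply FACTOR at root (target: ((10*(4*5))+(10*(y+a)))): ((10*(4*5))+(10*(y+a))) -> (10*((4*5)+(y+a)))
Apply DISTRIBUTE at root (target: (10*((4*5)+(y+a)))): (10*((4*5)+(y+a))) -> ((10*(4*5))+(10*(y+a)))
Apply SIMPLIFY at LR (target: (4*5)): ((10*(4*5))+(10*(y+a))) -> ((10*20)+(10*(y+a)))

Answer: ((10*20)+(10*(y+a)))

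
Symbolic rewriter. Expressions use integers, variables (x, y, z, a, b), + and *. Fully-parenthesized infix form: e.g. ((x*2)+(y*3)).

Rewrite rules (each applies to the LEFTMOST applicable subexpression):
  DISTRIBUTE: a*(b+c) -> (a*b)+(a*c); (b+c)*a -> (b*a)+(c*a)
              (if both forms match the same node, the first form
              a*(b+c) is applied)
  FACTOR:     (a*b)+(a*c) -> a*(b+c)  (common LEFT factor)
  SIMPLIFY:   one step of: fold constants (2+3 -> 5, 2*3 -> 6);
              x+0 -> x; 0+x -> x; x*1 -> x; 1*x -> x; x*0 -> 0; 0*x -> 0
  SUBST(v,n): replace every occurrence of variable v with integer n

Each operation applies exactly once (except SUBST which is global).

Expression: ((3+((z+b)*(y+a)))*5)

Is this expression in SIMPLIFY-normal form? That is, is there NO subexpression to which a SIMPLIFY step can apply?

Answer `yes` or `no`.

Expression: ((3+((z+b)*(y+a)))*5)
Scanning for simplifiable subexpressions (pre-order)...
  at root: ((3+((z+b)*(y+a)))*5) (not simplifiable)
  at L: (3+((z+b)*(y+a))) (not simplifiable)
  at LR: ((z+b)*(y+a)) (not simplifiable)
  at LRL: (z+b) (not simplifiable)
  at LRR: (y+a) (not simplifiable)
Result: no simplifiable subexpression found -> normal form.

Answer: yes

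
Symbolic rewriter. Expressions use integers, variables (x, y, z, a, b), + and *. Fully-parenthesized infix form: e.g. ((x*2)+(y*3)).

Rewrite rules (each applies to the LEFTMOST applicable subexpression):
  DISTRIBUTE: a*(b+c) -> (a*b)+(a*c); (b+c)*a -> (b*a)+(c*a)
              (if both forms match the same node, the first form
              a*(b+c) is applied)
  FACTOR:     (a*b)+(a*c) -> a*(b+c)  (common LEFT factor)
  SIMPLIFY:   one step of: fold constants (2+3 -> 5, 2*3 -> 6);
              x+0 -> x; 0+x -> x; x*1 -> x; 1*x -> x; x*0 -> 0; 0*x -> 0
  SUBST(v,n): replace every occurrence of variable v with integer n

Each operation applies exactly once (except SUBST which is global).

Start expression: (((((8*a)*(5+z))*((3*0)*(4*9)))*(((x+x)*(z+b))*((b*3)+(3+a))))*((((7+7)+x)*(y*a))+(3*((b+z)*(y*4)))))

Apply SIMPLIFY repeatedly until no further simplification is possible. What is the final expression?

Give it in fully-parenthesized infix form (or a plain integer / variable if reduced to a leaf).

Start: (((((8*a)*(5+z))*((3*0)*(4*9)))*(((x+x)*(z+b))*((b*3)+(3+a))))*((((7+7)+x)*(y*a))+(3*((b+z)*(y*4)))))
Step 1: at LLRL: (3*0) -> 0; overall: (((((8*a)*(5+z))*((3*0)*(4*9)))*(((x+x)*(z+b))*((b*3)+(3+a))))*((((7+7)+x)*(y*a))+(3*((b+z)*(y*4))))) -> (((((8*a)*(5+z))*(0*(4*9)))*(((x+x)*(z+b))*((b*3)+(3+a))))*((((7+7)+x)*(y*a))+(3*((b+z)*(y*4)))))
Step 2: at LLR: (0*(4*9)) -> 0; overall: (((((8*a)*(5+z))*(0*(4*9)))*(((x+x)*(z+b))*((b*3)+(3+a))))*((((7+7)+x)*(y*a))+(3*((b+z)*(y*4))))) -> (((((8*a)*(5+z))*0)*(((x+x)*(z+b))*((b*3)+(3+a))))*((((7+7)+x)*(y*a))+(3*((b+z)*(y*4)))))
Step 3: at LL: (((8*a)*(5+z))*0) -> 0; overall: (((((8*a)*(5+z))*0)*(((x+x)*(z+b))*((b*3)+(3+a))))*((((7+7)+x)*(y*a))+(3*((b+z)*(y*4))))) -> ((0*(((x+x)*(z+b))*((b*3)+(3+a))))*((((7+7)+x)*(y*a))+(3*((b+z)*(y*4)))))
Step 4: at L: (0*(((x+x)*(z+b))*((b*3)+(3+a)))) -> 0; overall: ((0*(((x+x)*(z+b))*((b*3)+(3+a))))*((((7+7)+x)*(y*a))+(3*((b+z)*(y*4))))) -> (0*((((7+7)+x)*(y*a))+(3*((b+z)*(y*4)))))
Step 5: at root: (0*((((7+7)+x)*(y*a))+(3*((b+z)*(y*4))))) -> 0; overall: (0*((((7+7)+x)*(y*a))+(3*((b+z)*(y*4))))) -> 0
Fixed point: 0

Answer: 0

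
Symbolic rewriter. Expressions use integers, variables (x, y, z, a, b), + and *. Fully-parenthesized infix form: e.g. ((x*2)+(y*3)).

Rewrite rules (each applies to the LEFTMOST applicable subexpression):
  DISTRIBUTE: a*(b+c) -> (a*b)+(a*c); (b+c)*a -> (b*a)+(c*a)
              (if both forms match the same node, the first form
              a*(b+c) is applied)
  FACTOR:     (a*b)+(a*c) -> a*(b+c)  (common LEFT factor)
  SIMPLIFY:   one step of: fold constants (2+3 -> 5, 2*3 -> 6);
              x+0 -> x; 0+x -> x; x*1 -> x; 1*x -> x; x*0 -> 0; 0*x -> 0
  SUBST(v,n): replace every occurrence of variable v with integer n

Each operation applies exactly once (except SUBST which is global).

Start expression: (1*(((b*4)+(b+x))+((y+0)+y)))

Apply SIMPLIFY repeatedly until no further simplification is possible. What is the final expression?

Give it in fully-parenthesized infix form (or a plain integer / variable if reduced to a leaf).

Answer: (((b*4)+(b+x))+(y+y))

Derivation:
Start: (1*(((b*4)+(b+x))+((y+0)+y)))
Step 1: at root: (1*(((b*4)+(b+x))+((y+0)+y))) -> (((b*4)+(b+x))+((y+0)+y)); overall: (1*(((b*4)+(b+x))+((y+0)+y))) -> (((b*4)+(b+x))+((y+0)+y))
Step 2: at RL: (y+0) -> y; overall: (((b*4)+(b+x))+((y+0)+y)) -> (((b*4)+(b+x))+(y+y))
Fixed point: (((b*4)+(b+x))+(y+y))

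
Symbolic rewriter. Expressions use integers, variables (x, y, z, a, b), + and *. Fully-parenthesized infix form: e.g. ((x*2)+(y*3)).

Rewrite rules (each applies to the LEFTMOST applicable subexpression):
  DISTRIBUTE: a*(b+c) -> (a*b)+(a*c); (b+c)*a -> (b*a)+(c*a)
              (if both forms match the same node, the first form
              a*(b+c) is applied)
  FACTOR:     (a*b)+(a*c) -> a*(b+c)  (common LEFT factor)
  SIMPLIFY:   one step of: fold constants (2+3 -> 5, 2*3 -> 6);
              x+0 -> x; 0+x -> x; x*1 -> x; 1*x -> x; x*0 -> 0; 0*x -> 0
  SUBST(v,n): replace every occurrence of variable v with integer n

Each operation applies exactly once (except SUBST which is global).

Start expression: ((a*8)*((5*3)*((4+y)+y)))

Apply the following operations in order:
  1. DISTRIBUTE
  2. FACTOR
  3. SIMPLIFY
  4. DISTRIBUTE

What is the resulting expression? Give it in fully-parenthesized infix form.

Start: ((a*8)*((5*3)*((4+y)+y)))
Apply DISTRIBUTE at R (target: ((5*3)*((4+y)+y))): ((a*8)*((5*3)*((4+y)+y))) -> ((a*8)*(((5*3)*(4+y))+((5*3)*y)))
Apply FACTOR at R (target: (((5*3)*(4+y))+((5*3)*y))): ((a*8)*(((5*3)*(4+y))+((5*3)*y))) -> ((a*8)*((5*3)*((4+y)+y)))
Apply SIMPLIFY at RL (target: (5*3)): ((a*8)*((5*3)*((4+y)+y))) -> ((a*8)*(15*((4+y)+y)))
Apply DISTRIBUTE at R (target: (15*((4+y)+y))): ((a*8)*(15*((4+y)+y))) -> ((a*8)*((15*(4+y))+(15*y)))

Answer: ((a*8)*((15*(4+y))+(15*y)))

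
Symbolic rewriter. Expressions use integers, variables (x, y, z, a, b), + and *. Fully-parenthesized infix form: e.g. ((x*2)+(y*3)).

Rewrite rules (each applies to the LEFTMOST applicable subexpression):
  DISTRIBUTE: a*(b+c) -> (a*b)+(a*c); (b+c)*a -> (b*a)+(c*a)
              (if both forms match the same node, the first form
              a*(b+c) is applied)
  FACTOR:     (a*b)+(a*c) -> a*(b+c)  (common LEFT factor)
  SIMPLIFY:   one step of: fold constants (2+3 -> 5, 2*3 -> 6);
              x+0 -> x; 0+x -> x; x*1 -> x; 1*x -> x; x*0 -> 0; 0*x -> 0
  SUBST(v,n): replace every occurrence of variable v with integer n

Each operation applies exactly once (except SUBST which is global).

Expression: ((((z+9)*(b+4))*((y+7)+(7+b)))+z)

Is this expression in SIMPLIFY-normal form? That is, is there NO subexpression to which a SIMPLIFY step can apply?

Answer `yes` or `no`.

Answer: yes

Derivation:
Expression: ((((z+9)*(b+4))*((y+7)+(7+b)))+z)
Scanning for simplifiable subexpressions (pre-order)...
  at root: ((((z+9)*(b+4))*((y+7)+(7+b)))+z) (not simplifiable)
  at L: (((z+9)*(b+4))*((y+7)+(7+b))) (not simplifiable)
  at LL: ((z+9)*(b+4)) (not simplifiable)
  at LLL: (z+9) (not simplifiable)
  at LLR: (b+4) (not simplifiable)
  at LR: ((y+7)+(7+b)) (not simplifiable)
  at LRL: (y+7) (not simplifiable)
  at LRR: (7+b) (not simplifiable)
Result: no simplifiable subexpression found -> normal form.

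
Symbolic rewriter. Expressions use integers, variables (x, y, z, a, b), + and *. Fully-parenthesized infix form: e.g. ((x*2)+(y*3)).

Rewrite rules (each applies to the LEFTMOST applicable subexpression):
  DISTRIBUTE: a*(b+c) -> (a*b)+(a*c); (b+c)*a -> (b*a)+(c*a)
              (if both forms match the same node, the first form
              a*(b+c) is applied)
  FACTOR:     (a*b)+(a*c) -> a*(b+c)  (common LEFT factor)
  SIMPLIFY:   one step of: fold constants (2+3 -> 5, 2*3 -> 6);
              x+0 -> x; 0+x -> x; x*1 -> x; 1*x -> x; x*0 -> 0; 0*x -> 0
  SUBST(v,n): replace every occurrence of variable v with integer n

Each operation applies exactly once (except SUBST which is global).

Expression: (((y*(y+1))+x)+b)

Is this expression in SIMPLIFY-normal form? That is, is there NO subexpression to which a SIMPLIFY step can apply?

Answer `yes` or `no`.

Answer: yes

Derivation:
Expression: (((y*(y+1))+x)+b)
Scanning for simplifiable subexpressions (pre-order)...
  at root: (((y*(y+1))+x)+b) (not simplifiable)
  at L: ((y*(y+1))+x) (not simplifiable)
  at LL: (y*(y+1)) (not simplifiable)
  at LLR: (y+1) (not simplifiable)
Result: no simplifiable subexpression found -> normal form.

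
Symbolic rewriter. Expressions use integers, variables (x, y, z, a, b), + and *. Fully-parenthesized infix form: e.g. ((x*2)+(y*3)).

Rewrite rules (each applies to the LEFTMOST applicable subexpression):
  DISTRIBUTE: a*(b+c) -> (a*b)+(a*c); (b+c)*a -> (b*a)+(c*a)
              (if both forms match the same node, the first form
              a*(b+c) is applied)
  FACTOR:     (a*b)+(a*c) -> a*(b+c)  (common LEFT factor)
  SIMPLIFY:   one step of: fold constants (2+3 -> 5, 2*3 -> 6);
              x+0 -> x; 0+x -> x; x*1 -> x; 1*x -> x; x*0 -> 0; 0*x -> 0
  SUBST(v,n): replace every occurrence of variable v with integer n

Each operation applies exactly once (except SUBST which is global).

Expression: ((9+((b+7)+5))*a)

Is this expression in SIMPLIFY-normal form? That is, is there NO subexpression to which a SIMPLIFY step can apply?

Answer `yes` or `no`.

Expression: ((9+((b+7)+5))*a)
Scanning for simplifiable subexpressions (pre-order)...
  at root: ((9+((b+7)+5))*a) (not simplifiable)
  at L: (9+((b+7)+5)) (not simplifiable)
  at LR: ((b+7)+5) (not simplifiable)
  at LRL: (b+7) (not simplifiable)
Result: no simplifiable subexpression found -> normal form.

Answer: yes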